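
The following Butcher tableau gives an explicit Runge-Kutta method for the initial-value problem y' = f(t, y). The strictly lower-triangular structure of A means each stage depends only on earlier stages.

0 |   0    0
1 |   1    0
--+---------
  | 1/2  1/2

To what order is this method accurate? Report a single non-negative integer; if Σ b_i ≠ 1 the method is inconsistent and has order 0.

2

b = (1/2, 1/2)
c = (0, 1)
Σ b_i: 1/2·1 + 1/2·1 = 1 ✓
b·c: 1/2·1 = 1/2 ✓; 2 stages ⇒ order 2.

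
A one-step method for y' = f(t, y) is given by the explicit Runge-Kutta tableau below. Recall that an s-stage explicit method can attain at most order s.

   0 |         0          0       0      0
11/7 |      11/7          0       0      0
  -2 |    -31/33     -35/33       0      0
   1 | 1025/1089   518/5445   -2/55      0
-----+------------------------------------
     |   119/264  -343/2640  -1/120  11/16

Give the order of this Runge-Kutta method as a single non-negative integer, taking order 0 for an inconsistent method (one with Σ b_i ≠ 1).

b = (119/264, -343/2640, -1/120, 11/16)
c = (0, 11/7, -2, 1)
Ac = (0, 0, -5/3, 2/9)
Σ b_i: 119/264·1 + (-343/2640)·1 + (-1/120)·1 + 11/16·1 = 1 ✓
b·c: (-343/2640)·11/7 + (-1/120)·(-2) + 11/16·1 = 1/2 ✓
b·c²: (-343/2640)·121/49 + (-1/120)·4 + 11/16·1 = 1/3 ✓
b·Ac: (-1/120)·(-5/3) + 11/16·2/9 = 1/6 ✓
b·c³: (-343/2640)·1331/343 + (-1/120)·(-8) + 11/16·1 = 1/4 ✓
b·(c∘Ac): (-1/120)·10/3 + 11/16·2/9 = 1/8 ✓
b·Ac²: (-1/120)·(-55/21) + 11/16·62/693 = 1/12 ✓
b·A²c: 11/16·2/33 = 1/24 ✓; 4 stages ⇒ order 4.

4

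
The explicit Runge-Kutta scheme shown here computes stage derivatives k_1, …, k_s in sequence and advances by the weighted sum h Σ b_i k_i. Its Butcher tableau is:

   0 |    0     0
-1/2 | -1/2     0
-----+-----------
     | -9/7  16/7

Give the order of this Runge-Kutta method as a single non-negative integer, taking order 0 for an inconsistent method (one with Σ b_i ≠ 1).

1

b = (-9/7, 16/7)
c = (0, -1/2)
Σ b_i: (-9/7)·1 + 16/7·1 = 1 ✓
b·c: 16/7·(-1/2) = -8/7 ≠ 1/2 ⇒ order 1.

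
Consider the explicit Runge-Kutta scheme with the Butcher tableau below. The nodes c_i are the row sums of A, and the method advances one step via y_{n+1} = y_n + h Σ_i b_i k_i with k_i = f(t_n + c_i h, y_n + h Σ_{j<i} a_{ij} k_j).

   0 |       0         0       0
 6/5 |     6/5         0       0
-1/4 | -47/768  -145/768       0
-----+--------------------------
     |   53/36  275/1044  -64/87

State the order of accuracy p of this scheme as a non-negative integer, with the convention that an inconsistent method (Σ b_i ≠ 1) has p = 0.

b = (53/36, 275/1044, -64/87)
c = (0, 6/5, -1/4)
Ac = (0, 0, -29/128)
Σ b_i: 53/36·1 + 275/1044·1 + (-64/87)·1 = 1 ✓
b·c: 275/1044·6/5 + (-64/87)·(-1/4) = 1/2 ✓
b·c²: 275/1044·36/25 + (-64/87)·1/16 = 1/3 ✓
b·Ac: (-64/87)·(-29/128) = 1/6 ✓; 3 stages ⇒ order 3.

3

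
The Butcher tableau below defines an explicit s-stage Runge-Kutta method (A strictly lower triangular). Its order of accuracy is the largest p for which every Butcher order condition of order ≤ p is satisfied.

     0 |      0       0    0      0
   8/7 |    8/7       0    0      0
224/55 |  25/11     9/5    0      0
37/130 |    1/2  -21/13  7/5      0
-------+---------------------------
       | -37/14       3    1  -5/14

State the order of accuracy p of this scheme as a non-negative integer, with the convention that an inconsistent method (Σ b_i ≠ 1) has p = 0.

1

b = (-37/14, 3, 1, -5/14)
c = (0, 8/7, 224/55, 37/130)
Ac = (0, 0, 72/35, 13784/3575)
Σ b_i: (-37/14)·1 + 3·1 + 1·1 + (-5/14)·1 = 1 ✓
b·c: 3·8/7 + 1·224/55 + (-5/14)·37/130 = 21163/2860 ≠ 1/2 ⇒ order 1.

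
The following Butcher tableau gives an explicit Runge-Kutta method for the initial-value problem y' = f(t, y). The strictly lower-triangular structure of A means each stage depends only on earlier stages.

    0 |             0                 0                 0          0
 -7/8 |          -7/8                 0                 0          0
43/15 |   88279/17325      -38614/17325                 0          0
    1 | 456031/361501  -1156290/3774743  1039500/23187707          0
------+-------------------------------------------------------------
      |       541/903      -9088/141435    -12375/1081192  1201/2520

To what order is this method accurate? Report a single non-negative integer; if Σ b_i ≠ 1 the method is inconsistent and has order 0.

b = (541/903, -9088/141435, -12375/1081192, 1201/2520)
c = (0, -7/8, 43/15, 1)
Ac = (0, 0, 19307/9900, 1905/4804)
Σ b_i: 541/903·1 + (-9088/141435)·1 + (-12375/1081192)·1 + 1201/2520·1 = 1 ✓
b·c: (-9088/141435)·(-7/8) + (-12375/1081192)·43/15 + 1201/2520·1 = 1/2 ✓
b·c²: (-9088/141435)·49/64 + (-12375/1081192)·1849/225 + 1201/2520·1 = 1/3 ✓
b·Ac: (-12375/1081192)·19307/9900 + 1201/2520·1905/4804 = 1/6 ✓
b·c³: (-9088/141435)·(-343/512) + (-12375/1081192)·79507/3375 + 1201/2520·1 = 1/4 ✓
b·(c∘Ac): (-12375/1081192)·830201/148500 + 1201/2520·1905/4804 = 1/8 ✓
b·Ac²: (-12375/1081192)·(-135149/79200) + 1201/2520·5145/38432 = 1/12 ✓
b·A²c: 1201/2520·105/1201 = 1/24 ✓; 4 stages ⇒ order 4.

4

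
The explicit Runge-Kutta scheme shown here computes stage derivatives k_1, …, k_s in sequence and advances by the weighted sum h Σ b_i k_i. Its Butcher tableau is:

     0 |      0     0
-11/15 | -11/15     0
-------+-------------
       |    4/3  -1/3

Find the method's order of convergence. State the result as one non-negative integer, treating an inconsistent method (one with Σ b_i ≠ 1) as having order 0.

b = (4/3, -1/3)
c = (0, -11/15)
Σ b_i: 4/3·1 + (-1/3)·1 = 1 ✓
b·c: (-1/3)·(-11/15) = 11/45 ≠ 1/2 ⇒ order 1.

1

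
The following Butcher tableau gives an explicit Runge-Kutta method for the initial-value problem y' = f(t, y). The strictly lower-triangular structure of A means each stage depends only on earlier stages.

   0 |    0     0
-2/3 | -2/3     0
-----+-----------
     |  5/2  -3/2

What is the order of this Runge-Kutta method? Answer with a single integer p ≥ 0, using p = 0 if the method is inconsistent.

b = (5/2, -3/2)
c = (0, -2/3)
Σ b_i: 5/2·1 + (-3/2)·1 = 1 ✓
b·c: (-3/2)·(-2/3) = 1 ≠ 1/2 ⇒ order 1.

1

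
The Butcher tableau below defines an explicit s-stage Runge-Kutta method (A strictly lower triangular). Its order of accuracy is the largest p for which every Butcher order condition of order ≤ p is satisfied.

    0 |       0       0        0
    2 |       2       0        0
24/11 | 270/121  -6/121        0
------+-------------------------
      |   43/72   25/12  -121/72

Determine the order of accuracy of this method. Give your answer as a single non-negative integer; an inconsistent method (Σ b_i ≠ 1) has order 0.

3

b = (43/72, 25/12, -121/72)
c = (0, 2, 24/11)
Ac = (0, 0, -12/121)
Σ b_i: 43/72·1 + 25/12·1 + (-121/72)·1 = 1 ✓
b·c: 25/12·2 + (-121/72)·24/11 = 1/2 ✓
b·c²: 25/12·4 + (-121/72)·576/121 = 1/3 ✓
b·Ac: (-121/72)·(-12/121) = 1/6 ✓; 3 stages ⇒ order 3.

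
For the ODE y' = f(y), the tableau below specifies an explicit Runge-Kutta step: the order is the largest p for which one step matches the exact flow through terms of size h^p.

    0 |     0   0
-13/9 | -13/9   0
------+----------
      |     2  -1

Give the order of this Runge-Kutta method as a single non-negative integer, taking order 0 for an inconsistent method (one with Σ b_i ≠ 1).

b = (2, -1)
c = (0, -13/9)
Σ b_i: 2·1 + (-1)·1 = 1 ✓
b·c: (-1)·(-13/9) = 13/9 ≠ 1/2 ⇒ order 1.

1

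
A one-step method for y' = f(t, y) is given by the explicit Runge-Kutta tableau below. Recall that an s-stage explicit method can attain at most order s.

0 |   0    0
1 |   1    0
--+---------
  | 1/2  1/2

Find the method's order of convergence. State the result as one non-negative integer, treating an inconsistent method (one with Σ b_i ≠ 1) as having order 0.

2

b = (1/2, 1/2)
c = (0, 1)
Σ b_i: 1/2·1 + 1/2·1 = 1 ✓
b·c: 1/2·1 = 1/2 ✓; 2 stages ⇒ order 2.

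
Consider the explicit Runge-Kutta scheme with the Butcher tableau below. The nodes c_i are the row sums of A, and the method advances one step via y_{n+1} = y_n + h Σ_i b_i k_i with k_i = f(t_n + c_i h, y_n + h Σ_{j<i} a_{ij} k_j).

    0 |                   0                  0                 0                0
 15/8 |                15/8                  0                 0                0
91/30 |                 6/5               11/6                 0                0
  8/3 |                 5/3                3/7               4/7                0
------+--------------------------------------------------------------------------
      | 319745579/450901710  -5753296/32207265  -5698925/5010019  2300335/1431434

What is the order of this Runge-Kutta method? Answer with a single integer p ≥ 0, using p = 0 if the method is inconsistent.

b = (319745579/450901710, -5753296/32207265, -5698925/5010019, 2300335/1431434)
c = (0, 15/8, 91/30, 8/3)
Ac = (0, 0, 55/16, 2131/840)
Σ b_i: 319745579/450901710·1 + (-5753296/32207265)·1 + (-5698925/5010019)·1 + 2300335/1431434·1 = 1 ✓
b·c: (-5753296/32207265)·15/8 + (-5698925/5010019)·91/30 + 2300335/1431434·8/3 = 1/2 ✓
b·c²: (-5753296/32207265)·225/64 + (-5698925/5010019)·8281/900 + 2300335/1431434·64/9 = 1/3 ✓
b·Ac: (-5698925/5010019)·55/16 + 2300335/1431434·2131/840 = 1/6 ✓
b·c³: (-5753296/32207265)·3375/512 + (-5698925/5010019)·753571/27000 + 2300335/1431434·512/27 = -7580055709/3091897440 ≠ 1/4 ⇒ order 3.
b·(c∘Ac): (-5698925/5010019)·1001/96 + 2300335/1431434·2131/315 = -1427427343/1442885472 ≠ 1/8
b·Ac²: (-5698925/5010019)·825/128 + 2300335/1431434·681859/100800 = 1823718463/515316240 ≠ 1/12
b·A²c: 2300335/1431434·55/28 = 126518425/40080152 ≠ 1/24

3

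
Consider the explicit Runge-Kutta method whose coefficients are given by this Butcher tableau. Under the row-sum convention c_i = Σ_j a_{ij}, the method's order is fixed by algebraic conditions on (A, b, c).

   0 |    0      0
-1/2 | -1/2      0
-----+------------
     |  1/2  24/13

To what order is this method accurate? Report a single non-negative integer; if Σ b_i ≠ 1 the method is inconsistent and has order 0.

0

b = (1/2, 24/13)
c = (0, -1/2)
Σ b_i: 1/2·1 + 24/13·1 = 61/26 ≠ 1 ⇒ order 0.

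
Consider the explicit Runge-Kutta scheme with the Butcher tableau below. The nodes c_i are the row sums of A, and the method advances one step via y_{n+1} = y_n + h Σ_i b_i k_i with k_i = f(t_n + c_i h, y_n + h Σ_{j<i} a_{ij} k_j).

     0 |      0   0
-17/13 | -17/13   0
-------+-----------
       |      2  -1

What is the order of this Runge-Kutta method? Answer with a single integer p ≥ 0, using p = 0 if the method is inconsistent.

1

b = (2, -1)
c = (0, -17/13)
Σ b_i: 2·1 + (-1)·1 = 1 ✓
b·c: (-1)·(-17/13) = 17/13 ≠ 1/2 ⇒ order 1.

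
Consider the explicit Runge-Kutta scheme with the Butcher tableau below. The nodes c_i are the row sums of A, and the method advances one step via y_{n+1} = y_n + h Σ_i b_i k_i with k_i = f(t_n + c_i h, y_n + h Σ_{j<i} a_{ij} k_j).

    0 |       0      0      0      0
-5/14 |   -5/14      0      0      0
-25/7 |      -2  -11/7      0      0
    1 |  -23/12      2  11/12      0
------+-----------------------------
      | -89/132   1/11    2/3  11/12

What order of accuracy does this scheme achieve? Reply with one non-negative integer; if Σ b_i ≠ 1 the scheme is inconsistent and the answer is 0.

b = (-89/132, 1/11, 2/3, 11/12)
c = (0, -5/14, -25/7, 1)
Ac = (0, 0, 55/98, -335/84)
Σ b_i: (-89/132)·1 + 1/11·1 + 2/3·1 + 11/12·1 = 1 ✓
b·c: 1/11·(-5/14) + 2/3·(-25/7) + 11/12·1 = -461/308 ≠ 1/2 ⇒ order 1.

1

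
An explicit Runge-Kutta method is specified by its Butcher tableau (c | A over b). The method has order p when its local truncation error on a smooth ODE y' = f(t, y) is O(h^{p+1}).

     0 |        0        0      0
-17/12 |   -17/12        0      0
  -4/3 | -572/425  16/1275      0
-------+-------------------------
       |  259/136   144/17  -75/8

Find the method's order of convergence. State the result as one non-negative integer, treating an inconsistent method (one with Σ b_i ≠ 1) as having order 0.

b = (259/136, 144/17, -75/8)
c = (0, -17/12, -4/3)
Ac = (0, 0, -4/225)
Σ b_i: 259/136·1 + 144/17·1 + (-75/8)·1 = 1 ✓
b·c: 144/17·(-17/12) + (-75/8)·(-4/3) = 1/2 ✓
b·c²: 144/17·289/144 + (-75/8)·16/9 = 1/3 ✓
b·Ac: (-75/8)·(-4/225) = 1/6 ✓; 3 stages ⇒ order 3.

3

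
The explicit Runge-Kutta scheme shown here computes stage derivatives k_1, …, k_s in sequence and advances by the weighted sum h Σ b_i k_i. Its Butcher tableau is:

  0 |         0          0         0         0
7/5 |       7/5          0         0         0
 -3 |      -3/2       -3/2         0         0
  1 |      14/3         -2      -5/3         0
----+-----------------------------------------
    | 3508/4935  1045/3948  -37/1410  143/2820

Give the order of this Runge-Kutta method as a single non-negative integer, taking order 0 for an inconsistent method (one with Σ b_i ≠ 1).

b = (3508/4935, 1045/3948, -37/1410, 143/2820)
c = (0, 7/5, -3, 1)
Ac = (0, 0, -21/10, 11/5)
Σ b_i: 3508/4935·1 + 1045/3948·1 + (-37/1410)·1 + 143/2820·1 = 1 ✓
b·c: 1045/3948·7/5 + (-37/1410)·(-3) + 143/2820·1 = 1/2 ✓
b·c²: 1045/3948·49/25 + (-37/1410)·9 + 143/2820·1 = 1/3 ✓
b·Ac: (-37/1410)·(-21/10) + 143/2820·11/5 = 1/6 ✓
b·c³: 1045/3948·343/125 + (-37/1410)·(-27) + 143/2820·1 = 3491/2350 ≠ 1/4 ⇒ order 3.
b·(c∘Ac): (-37/1410)·63/10 + 143/2820·11/5 = -379/7050 ≠ 1/8
b·Ac²: (-37/1410)·(-147/50) + 143/2820·(-473/25) = -622/705 ≠ 1/12
b·A²c: 143/2820·7/2 = 1001/5640 ≠ 1/24

3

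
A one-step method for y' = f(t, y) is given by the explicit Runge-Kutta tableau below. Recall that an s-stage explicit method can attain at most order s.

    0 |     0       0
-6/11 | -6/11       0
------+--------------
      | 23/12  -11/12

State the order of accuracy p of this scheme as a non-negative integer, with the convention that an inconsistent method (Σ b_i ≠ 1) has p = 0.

b = (23/12, -11/12)
c = (0, -6/11)
Σ b_i: 23/12·1 + (-11/12)·1 = 1 ✓
b·c: (-11/12)·(-6/11) = 1/2 ✓; 2 stages ⇒ order 2.

2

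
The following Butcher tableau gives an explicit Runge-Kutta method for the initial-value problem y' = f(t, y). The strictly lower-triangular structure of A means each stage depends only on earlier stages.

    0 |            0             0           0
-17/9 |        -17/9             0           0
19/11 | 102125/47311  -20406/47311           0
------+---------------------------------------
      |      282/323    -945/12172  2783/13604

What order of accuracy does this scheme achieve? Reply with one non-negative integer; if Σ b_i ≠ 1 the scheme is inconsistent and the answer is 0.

b = (282/323, -945/12172, 2783/13604)
c = (0, -17/9, 19/11)
Ac = (0, 0, 6802/8349)
Σ b_i: 282/323·1 + (-945/12172)·1 + 2783/13604·1 = 1 ✓
b·c: (-945/12172)·(-17/9) + 2783/13604·19/11 = 1/2 ✓
b·c²: (-945/12172)·289/81 + 2783/13604·361/121 = 1/3 ✓
b·Ac: 2783/13604·6802/8349 = 1/6 ✓; 3 stages ⇒ order 3.

3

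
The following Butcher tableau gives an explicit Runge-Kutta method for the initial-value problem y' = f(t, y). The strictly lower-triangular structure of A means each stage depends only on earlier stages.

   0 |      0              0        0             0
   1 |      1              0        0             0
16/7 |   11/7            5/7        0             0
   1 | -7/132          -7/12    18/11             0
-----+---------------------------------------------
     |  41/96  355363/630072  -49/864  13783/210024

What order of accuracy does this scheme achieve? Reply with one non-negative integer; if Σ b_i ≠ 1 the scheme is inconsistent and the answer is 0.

b = (41/96, 355363/630072, -49/864, 13783/210024)
c = (0, 1, 16/7, 1)
Ac = (0, 0, 5/7, 2917/924)
Σ b_i: 41/96·1 + 355363/630072·1 + (-49/864)·1 + 13783/210024·1 = 1 ✓
b·c: 355363/630072·1 + (-49/864)·16/7 + 13783/210024·1 = 1/2 ✓
b·c²: 355363/630072·1 + (-49/864)·256/49 + 13783/210024·1 = 1/3 ✓
b·Ac: (-49/864)·5/7 + 13783/210024·2917/924 = 1/6 ✓
b·c³: 355363/630072·1 + (-49/864)·4096/343 + 13783/210024·1 = -1/21 ≠ 1/4 ⇒ order 3.
b·(c∘Ac): (-49/864)·80/49 + 13783/210024·2917/924 = 11/96 ≠ 1/8
b·Ac²: (-49/864)·5/7 + 13783/210024·51523/6468 = 59083/122514 ≠ 1/12
b·A²c: 13783/210024·90/77 = 895/11668 ≠ 1/24

3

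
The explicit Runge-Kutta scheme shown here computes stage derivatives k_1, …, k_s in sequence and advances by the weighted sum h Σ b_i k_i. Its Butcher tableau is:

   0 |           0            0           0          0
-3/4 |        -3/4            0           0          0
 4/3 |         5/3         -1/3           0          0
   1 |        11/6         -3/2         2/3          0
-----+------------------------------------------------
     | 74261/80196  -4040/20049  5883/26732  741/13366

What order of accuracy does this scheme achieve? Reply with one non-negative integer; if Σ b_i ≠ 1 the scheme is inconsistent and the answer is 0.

3

b = (74261/80196, -4040/20049, 5883/26732, 741/13366)
c = (0, -3/4, 4/3, 1)
Ac = (0, 0, 1/4, 145/72)
Σ b_i: 74261/80196·1 + (-4040/20049)·1 + 5883/26732·1 + 741/13366·1 = 1 ✓
b·c: (-4040/20049)·(-3/4) + 5883/26732·4/3 + 741/13366·1 = 1/2 ✓
b·c²: (-4040/20049)·9/16 + 5883/26732·16/9 + 741/13366·1 = 1/3 ✓
b·Ac: 5883/26732·1/4 + 741/13366·145/72 = 1/6 ✓
b·c³: (-4040/20049)·(-27/64) + 5883/26732·64/27 + 741/13366·1 = 318589/481176 ≠ 1/4 ⇒ order 3.
b·(c∘Ac): 5883/26732·1/3 + 741/13366·145/72 = 59347/320784 ≠ 1/8
b·Ac²: 5883/26732·(-3/16) + 741/13366·295/864 = -10747/481176 ≠ 1/12
b·A²c: 741/13366·1/6 = 247/26732 ≠ 1/24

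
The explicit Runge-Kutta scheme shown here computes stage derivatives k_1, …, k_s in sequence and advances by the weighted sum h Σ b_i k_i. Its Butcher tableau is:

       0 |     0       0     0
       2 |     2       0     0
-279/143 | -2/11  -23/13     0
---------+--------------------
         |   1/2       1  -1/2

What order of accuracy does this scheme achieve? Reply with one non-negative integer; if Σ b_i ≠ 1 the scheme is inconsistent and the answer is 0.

b = (1/2, 1, -1/2)
c = (0, 2, -279/143)
Ac = (0, 0, -46/13)
Σ b_i: 1/2·1 + 1·1 + (-1/2)·1 = 1 ✓
b·c: 1·2 + (-1/2)·(-279/143) = 851/286 ≠ 1/2 ⇒ order 1.

1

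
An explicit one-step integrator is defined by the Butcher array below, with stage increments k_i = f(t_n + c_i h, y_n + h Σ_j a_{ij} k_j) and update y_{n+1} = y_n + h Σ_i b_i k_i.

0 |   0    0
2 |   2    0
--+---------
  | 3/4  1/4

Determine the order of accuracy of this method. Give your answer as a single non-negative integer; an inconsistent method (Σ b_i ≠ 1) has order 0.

2

b = (3/4, 1/4)
c = (0, 2)
Σ b_i: 3/4·1 + 1/4·1 = 1 ✓
b·c: 1/4·2 = 1/2 ✓; 2 stages ⇒ order 2.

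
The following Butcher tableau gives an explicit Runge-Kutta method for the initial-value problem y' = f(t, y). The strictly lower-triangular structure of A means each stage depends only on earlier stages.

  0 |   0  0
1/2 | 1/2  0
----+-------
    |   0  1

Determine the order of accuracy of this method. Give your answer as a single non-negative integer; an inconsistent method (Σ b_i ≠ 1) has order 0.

2

b = (0, 1)
c = (0, 1/2)
Σ b_i: 1·1 = 1 ✓
b·c: 1·1/2 = 1/2 ✓; 2 stages ⇒ order 2.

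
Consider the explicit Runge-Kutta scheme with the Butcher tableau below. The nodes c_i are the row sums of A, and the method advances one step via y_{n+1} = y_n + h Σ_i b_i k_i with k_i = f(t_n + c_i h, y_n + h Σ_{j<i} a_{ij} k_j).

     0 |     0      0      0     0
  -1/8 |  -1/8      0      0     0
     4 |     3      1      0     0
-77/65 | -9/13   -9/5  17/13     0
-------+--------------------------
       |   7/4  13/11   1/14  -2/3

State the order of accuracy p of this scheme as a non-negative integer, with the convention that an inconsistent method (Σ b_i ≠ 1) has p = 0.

b = (7/4, 13/11, 1/14, -2/3)
c = (0, -1/8, 4, -77/65)
Ac = (0, 0, -1/8, 2837/520)
Σ b_i: 7/4·1 + 13/11·1 + 1/14·1 + (-2/3)·1 = 2159/924 ≠ 1 ⇒ order 0.

0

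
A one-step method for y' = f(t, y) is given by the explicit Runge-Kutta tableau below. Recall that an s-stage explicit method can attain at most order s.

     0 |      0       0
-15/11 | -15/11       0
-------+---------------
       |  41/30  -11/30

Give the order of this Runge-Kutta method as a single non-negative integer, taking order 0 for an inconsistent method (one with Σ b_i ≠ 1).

2

b = (41/30, -11/30)
c = (0, -15/11)
Σ b_i: 41/30·1 + (-11/30)·1 = 1 ✓
b·c: (-11/30)·(-15/11) = 1/2 ✓; 2 stages ⇒ order 2.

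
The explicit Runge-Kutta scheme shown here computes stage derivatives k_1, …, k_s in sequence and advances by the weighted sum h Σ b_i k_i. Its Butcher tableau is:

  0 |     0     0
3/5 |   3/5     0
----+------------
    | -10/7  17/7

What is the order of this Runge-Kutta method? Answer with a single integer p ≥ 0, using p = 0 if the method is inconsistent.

b = (-10/7, 17/7)
c = (0, 3/5)
Σ b_i: (-10/7)·1 + 17/7·1 = 1 ✓
b·c: 17/7·3/5 = 51/35 ≠ 1/2 ⇒ order 1.

1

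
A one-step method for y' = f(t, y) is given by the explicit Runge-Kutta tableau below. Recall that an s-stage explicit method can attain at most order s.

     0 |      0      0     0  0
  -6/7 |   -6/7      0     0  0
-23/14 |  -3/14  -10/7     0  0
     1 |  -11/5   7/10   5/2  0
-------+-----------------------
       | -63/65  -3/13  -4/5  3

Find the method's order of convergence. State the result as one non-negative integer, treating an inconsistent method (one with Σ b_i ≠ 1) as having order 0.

1

b = (-63/65, -3/13, -4/5, 3)
c = (0, -6/7, -23/14, 1)
Ac = (0, 0, 60/49, -659/140)
Σ b_i: (-63/65)·1 + (-3/13)·1 + (-4/5)·1 + 3·1 = 1 ✓
b·c: (-3/13)·(-6/7) + (-4/5)·(-23/14) + 3·1 = 2053/455 ≠ 1/2 ⇒ order 1.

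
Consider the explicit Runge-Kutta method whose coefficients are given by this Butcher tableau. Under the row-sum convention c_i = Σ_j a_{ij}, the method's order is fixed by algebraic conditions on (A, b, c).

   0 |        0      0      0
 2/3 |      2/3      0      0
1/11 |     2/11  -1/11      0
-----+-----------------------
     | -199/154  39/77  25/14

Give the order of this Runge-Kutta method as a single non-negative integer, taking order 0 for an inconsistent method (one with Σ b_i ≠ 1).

2

b = (-199/154, 39/77, 25/14)
c = (0, 2/3, 1/11)
Ac = (0, 0, -2/33)
Σ b_i: (-199/154)·1 + 39/77·1 + 25/14·1 = 1 ✓
b·c: 39/77·2/3 + 25/14·1/11 = 1/2 ✓
b·c²: 39/77·4/9 + 25/14·1/121 = 1219/5082 ≠ 1/3 ⇒ order 2.
b·Ac: 25/14·(-2/33) = -25/231 ≠ 1/6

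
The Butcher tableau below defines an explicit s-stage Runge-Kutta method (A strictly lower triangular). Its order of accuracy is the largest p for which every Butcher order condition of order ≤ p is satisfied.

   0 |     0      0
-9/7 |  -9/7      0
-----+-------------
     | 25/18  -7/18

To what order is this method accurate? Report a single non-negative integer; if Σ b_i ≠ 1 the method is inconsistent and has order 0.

2

b = (25/18, -7/18)
c = (0, -9/7)
Σ b_i: 25/18·1 + (-7/18)·1 = 1 ✓
b·c: (-7/18)·(-9/7) = 1/2 ✓; 2 stages ⇒ order 2.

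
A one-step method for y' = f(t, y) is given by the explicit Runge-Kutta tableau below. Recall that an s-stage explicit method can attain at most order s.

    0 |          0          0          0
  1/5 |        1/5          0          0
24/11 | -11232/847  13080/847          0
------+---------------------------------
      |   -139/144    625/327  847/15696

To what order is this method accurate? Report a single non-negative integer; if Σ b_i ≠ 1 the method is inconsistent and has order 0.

b = (-139/144, 625/327, 847/15696)
c = (0, 1/5, 24/11)
Ac = (0, 0, 2616/847)
Σ b_i: (-139/144)·1 + 625/327·1 + 847/15696·1 = 1 ✓
b·c: 625/327·1/5 + 847/15696·24/11 = 1/2 ✓
b·c²: 625/327·1/25 + 847/15696·576/121 = 1/3 ✓
b·Ac: 847/15696·2616/847 = 1/6 ✓; 3 stages ⇒ order 3.

3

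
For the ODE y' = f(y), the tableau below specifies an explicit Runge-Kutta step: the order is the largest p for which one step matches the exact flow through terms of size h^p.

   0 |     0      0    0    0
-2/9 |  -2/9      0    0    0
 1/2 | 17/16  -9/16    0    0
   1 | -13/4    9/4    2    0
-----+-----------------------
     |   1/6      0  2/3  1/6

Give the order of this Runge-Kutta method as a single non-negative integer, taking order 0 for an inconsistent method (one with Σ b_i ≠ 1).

4

b = (1/6, 0, 2/3, 1/6)
c = (0, -2/9, 1/2, 1)
Ac = (0, 0, 1/8, 1/2)
Σ b_i: 1/6·1 + 2/3·1 + 1/6·1 = 1 ✓
b·c: 2/3·1/2 + 1/6·1 = 1/2 ✓
b·c²: 2/3·1/4 + 1/6·1 = 1/3 ✓
b·Ac: 2/3·1/8 + 1/6·1/2 = 1/6 ✓
b·c³: 2/3·1/8 + 1/6·1 = 1/4 ✓
b·(c∘Ac): 2/3·1/16 + 1/6·1/2 = 1/8 ✓
b·Ac²: 2/3·(-1/36) + 1/6·11/18 = 1/12 ✓
b·A²c: 1/6·1/4 = 1/24 ✓; 4 stages ⇒ order 4.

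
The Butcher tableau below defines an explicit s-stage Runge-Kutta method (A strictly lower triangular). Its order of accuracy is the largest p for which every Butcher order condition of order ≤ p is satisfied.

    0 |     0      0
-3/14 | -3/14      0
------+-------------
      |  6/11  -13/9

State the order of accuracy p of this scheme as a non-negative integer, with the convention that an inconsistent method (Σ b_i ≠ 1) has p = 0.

0

b = (6/11, -13/9)
c = (0, -3/14)
Σ b_i: 6/11·1 + (-13/9)·1 = -89/99 ≠ 1 ⇒ order 0.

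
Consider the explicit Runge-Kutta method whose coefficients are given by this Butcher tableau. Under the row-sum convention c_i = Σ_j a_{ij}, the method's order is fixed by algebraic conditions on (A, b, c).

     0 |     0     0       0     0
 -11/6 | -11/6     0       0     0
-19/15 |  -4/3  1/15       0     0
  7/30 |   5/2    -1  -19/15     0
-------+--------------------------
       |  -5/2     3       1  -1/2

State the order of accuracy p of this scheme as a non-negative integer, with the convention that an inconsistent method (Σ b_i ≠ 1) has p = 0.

b = (-5/2, 3, 1, -1/2)
c = (0, -11/6, -19/15, 7/30)
Ac = (0, 0, -11/90, 1547/450)
Σ b_i: (-5/2)·1 + 3·1 + 1·1 + (-1/2)·1 = 1 ✓
b·c: 3·(-11/6) + 1·(-19/15) + (-1/2)·7/30 = -413/60 ≠ 1/2 ⇒ order 1.

1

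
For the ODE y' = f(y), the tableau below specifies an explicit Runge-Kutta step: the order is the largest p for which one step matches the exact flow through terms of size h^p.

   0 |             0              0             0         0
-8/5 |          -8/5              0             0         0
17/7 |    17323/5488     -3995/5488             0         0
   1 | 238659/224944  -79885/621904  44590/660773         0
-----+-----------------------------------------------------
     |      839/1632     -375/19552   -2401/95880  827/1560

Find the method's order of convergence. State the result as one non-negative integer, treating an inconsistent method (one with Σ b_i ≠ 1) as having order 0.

4

b = (839/1632, -375/19552, -2401/95880, 827/1560)
c = (0, -8/5, 17/7, 1)
Ac = (0, 0, 799/686, 611/1654)
Σ b_i: 839/1632·1 + (-375/19552)·1 + (-2401/95880)·1 + 827/1560·1 = 1 ✓
b·c: (-375/19552)·(-8/5) + (-2401/95880)·17/7 + 827/1560·1 = 1/2 ✓
b·c²: (-375/19552)·64/25 + (-2401/95880)·289/49 + 827/1560·1 = 1/3 ✓
b·Ac: (-2401/95880)·799/686 + 827/1560·611/1654 = 1/6 ✓
b·c³: (-375/19552)·(-512/125) + (-2401/95880)·4913/343 + 827/1560·1 = 1/4 ✓
b·(c∘Ac): (-2401/95880)·13583/4802 + 827/1560·611/1654 = 1/8 ✓
b·Ac²: (-2401/95880)·(-3196/1715) + 827/1560·286/4135 = 1/12 ✓
b·A²c: 827/1560·65/827 = 1/24 ✓; 4 stages ⇒ order 4.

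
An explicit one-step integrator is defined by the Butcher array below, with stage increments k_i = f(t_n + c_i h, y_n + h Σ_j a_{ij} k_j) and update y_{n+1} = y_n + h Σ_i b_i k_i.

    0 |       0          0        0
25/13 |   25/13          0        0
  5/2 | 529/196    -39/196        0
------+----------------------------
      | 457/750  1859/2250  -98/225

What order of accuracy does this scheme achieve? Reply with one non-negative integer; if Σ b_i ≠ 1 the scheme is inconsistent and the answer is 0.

3

b = (457/750, 1859/2250, -98/225)
c = (0, 25/13, 5/2)
Ac = (0, 0, -75/196)
Σ b_i: 457/750·1 + 1859/2250·1 + (-98/225)·1 = 1 ✓
b·c: 1859/2250·25/13 + (-98/225)·5/2 = 1/2 ✓
b·c²: 1859/2250·625/169 + (-98/225)·25/4 = 1/3 ✓
b·Ac: (-98/225)·(-75/196) = 1/6 ✓; 3 stages ⇒ order 3.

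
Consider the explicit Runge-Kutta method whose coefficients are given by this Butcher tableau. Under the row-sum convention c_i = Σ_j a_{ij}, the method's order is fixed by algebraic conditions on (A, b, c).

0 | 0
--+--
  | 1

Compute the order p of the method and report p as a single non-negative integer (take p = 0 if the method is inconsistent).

b = (1)
c = (0)
Σ b_i: 1·1 = 1 ✓; 1 stage ⇒ order 1.

1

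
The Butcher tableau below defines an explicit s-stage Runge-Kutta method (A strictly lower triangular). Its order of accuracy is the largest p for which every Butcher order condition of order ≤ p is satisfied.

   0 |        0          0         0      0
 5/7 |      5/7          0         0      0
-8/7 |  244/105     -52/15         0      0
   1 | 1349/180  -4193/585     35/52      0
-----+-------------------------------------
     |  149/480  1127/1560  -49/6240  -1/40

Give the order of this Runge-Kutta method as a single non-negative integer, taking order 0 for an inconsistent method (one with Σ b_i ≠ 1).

4

b = (149/480, 1127/1560, -49/6240, -1/40)
c = (0, 5/7, -8/7, 1)
Ac = (0, 0, -52/21, -53/9)
Σ b_i: 149/480·1 + 1127/1560·1 + (-49/6240)·1 + (-1/40)·1 = 1 ✓
b·c: 1127/1560·5/7 + (-49/6240)·(-8/7) + (-1/40)·1 = 1/2 ✓
b·c²: 1127/1560·25/49 + (-49/6240)·64/49 + (-1/40)·1 = 1/3 ✓
b·Ac: (-49/6240)·(-52/21) + (-1/40)·(-53/9) = 1/6 ✓
b·c³: 1127/1560·125/343 + (-49/6240)·(-512/343) + (-1/40)·1 = 1/4 ✓
b·(c∘Ac): (-49/6240)·416/147 + (-1/40)·(-53/9) = 1/8 ✓
b·Ac²: (-49/6240)·(-260/147) + (-1/40)·(-25/9) = 1/12 ✓
b·A²c: (-1/40)·(-5/3) = 1/24 ✓; 4 stages ⇒ order 4.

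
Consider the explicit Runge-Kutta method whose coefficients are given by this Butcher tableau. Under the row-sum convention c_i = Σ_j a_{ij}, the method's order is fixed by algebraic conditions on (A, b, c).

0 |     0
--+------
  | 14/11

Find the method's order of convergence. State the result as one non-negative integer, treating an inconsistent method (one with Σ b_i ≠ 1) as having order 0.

0

b = (14/11)
c = (0)
Σ b_i: 14/11·1 = 14/11 ≠ 1 ⇒ order 0.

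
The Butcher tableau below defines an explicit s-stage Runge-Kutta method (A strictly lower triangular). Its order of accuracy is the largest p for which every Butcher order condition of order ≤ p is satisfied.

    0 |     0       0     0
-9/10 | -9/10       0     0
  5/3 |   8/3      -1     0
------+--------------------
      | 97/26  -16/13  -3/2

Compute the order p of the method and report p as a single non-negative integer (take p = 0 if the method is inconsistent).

1

b = (97/26, -16/13, -3/2)
c = (0, -9/10, 5/3)
Ac = (0, 0, 9/10)
Σ b_i: 97/26·1 + (-16/13)·1 + (-3/2)·1 = 1 ✓
b·c: (-16/13)·(-9/10) + (-3/2)·5/3 = -181/130 ≠ 1/2 ⇒ order 1.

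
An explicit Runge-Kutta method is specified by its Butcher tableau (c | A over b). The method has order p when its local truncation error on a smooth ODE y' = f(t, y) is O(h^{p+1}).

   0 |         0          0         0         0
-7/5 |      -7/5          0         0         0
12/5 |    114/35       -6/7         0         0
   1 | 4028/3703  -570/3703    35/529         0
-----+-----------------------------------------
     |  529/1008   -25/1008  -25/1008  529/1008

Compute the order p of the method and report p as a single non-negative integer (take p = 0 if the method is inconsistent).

4

b = (529/1008, -25/1008, -25/1008, 529/1008)
c = (0, -7/5, 12/5, 1)
Ac = (0, 0, 6/5, 198/529)
Σ b_i: 529/1008·1 + (-25/1008)·1 + (-25/1008)·1 + 529/1008·1 = 1 ✓
b·c: (-25/1008)·(-7/5) + (-25/1008)·12/5 + 529/1008·1 = 1/2 ✓
b·c²: (-25/1008)·49/25 + (-25/1008)·144/25 + 529/1008·1 = 1/3 ✓
b·Ac: (-25/1008)·6/5 + 529/1008·198/529 = 1/6 ✓
b·c³: (-25/1008)·(-343/125) + (-25/1008)·1728/125 + 529/1008·1 = 1/4 ✓
b·(c∘Ac): (-25/1008)·72/25 + 529/1008·198/529 = 1/8 ✓
b·Ac²: (-25/1008)·(-42/25) + 529/1008·42/529 = 1/12 ✓
b·A²c: 529/1008·42/529 = 1/24 ✓; 4 stages ⇒ order 4.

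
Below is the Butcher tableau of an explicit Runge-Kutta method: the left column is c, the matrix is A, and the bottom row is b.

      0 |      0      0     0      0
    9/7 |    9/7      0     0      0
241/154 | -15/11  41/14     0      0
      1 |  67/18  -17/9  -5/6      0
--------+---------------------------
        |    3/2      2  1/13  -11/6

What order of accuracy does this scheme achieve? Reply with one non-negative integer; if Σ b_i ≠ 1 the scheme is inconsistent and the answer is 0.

b = (3/2, 2, 1/13, -11/6)
c = (0, 9/7, 241/154, 1)
Ac = (0, 0, 369/98, -3449/924)
Σ b_i: 3/2·1 + 2·1 + 1/13·1 + (-11/6)·1 = 68/39 ≠ 1 ⇒ order 0.

0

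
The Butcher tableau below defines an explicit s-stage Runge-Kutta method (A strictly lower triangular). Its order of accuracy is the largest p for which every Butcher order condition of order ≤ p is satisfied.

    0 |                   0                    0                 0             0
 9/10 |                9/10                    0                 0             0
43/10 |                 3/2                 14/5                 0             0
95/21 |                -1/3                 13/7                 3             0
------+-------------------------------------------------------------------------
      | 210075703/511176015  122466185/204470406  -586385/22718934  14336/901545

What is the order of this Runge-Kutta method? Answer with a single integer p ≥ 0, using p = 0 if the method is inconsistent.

3

b = (210075703/511176015, 122466185/204470406, -586385/22718934, 14336/901545)
c = (0, 9/10, 43/10, 95/21)
Ac = (0, 0, 63/25, 102/7)
Σ b_i: 210075703/511176015·1 + 122466185/204470406·1 + (-586385/22718934)·1 + 14336/901545·1 = 1 ✓
b·c: 122466185/204470406·9/10 + (-586385/22718934)·43/10 + 14336/901545·95/21 = 1/2 ✓
b·c²: 122466185/204470406·81/100 + (-586385/22718934)·1849/100 + 14336/901545·9025/441 = 1/3 ✓
b·Ac: (-586385/22718934)·63/25 + 14336/901545·102/7 = 1/6 ✓
b·c³: 122466185/204470406·729/1000 + (-586385/22718934)·79507/1000 + 14336/901545·857375/9261 = -6837937541/47709761400 ≠ 1/4 ⇒ order 3.
b·(c∘Ac): (-586385/22718934)·2709/250 + 14336/901545·3230/49 = 97000423/126216300 ≠ 1/8
b·Ac²: (-586385/22718934)·567/250 + 14336/901545·19941/350 = 25466957/30051500 ≠ 1/12
b·A²c: 14336/901545·189/25 = 903168/7512875 ≠ 1/24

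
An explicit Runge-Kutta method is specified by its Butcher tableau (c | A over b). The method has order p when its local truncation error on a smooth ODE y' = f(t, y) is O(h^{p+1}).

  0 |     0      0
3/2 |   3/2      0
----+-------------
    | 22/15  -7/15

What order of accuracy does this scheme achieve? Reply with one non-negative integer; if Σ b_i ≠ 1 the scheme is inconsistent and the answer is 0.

1

b = (22/15, -7/15)
c = (0, 3/2)
Σ b_i: 22/15·1 + (-7/15)·1 = 1 ✓
b·c: (-7/15)·3/2 = -7/10 ≠ 1/2 ⇒ order 1.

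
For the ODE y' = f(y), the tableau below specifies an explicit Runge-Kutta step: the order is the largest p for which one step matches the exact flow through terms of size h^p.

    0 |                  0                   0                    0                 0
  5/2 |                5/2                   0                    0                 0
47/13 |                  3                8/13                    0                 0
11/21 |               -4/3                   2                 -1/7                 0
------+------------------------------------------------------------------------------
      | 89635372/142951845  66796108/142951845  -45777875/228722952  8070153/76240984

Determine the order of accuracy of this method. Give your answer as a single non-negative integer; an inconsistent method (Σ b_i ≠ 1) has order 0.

3

b = (89635372/142951845, 66796108/142951845, -45777875/228722952, 8070153/76240984)
c = (0, 5/2, 47/13, 11/21)
Ac = (0, 0, 20/13, 408/91)
Σ b_i: 89635372/142951845·1 + 66796108/142951845·1 + (-45777875/228722952)·1 + 8070153/76240984·1 = 1 ✓
b·c: 66796108/142951845·5/2 + (-45777875/228722952)·47/13 + 8070153/76240984·11/21 = 1/2 ✓
b·c²: 66796108/142951845·25/4 + (-45777875/228722952)·2209/169 + 8070153/76240984·121/441 = 1/3 ✓
b·Ac: (-45777875/228722952)·20/13 + 8070153/76240984·408/91 = 1/6 ✓
b·c³: 66796108/142951845·125/8 + (-45777875/228722952)·103823/2197 + 8070153/76240984·1331/9261 = -16718850391/7805170737 ≠ 1/4 ⇒ order 3.
b·(c∘Ac): (-45777875/228722952)·940/169 + 8070153/76240984·1496/637 = -49441007/57180738 ≠ 1/8
b·Ac²: (-45777875/228722952)·50/13 + 8070153/76240984·25157/2366 = 2115207193/5946796752 ≠ 1/12
b·A²c: 8070153/76240984·(-20/91) = -443415/19060246 ≠ 1/24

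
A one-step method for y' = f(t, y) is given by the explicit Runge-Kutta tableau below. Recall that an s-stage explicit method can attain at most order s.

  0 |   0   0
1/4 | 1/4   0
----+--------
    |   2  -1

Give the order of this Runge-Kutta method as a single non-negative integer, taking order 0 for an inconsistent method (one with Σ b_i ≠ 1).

b = (2, -1)
c = (0, 1/4)
Σ b_i: 2·1 + (-1)·1 = 1 ✓
b·c: (-1)·1/4 = -1/4 ≠ 1/2 ⇒ order 1.

1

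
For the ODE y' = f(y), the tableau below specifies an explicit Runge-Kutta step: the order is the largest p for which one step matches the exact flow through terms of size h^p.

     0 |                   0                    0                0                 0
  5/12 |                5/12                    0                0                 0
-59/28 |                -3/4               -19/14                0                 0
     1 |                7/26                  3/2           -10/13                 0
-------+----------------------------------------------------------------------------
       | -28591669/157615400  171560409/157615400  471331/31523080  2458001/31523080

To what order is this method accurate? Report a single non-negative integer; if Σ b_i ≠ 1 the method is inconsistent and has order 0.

b = (-28591669/157615400, 171560409/157615400, 471331/31523080, 2458001/31523080)
c = (0, 5/12, -59/28, 1)
Ac = (0, 0, -95/168, 1635/728)
Σ b_i: (-28591669/157615400)·1 + 171560409/157615400·1 + 471331/31523080·1 + 2458001/31523080·1 = 1 ✓
b·c: 171560409/157615400·5/12 + 471331/31523080·(-59/28) + 2458001/31523080·1 = 1/2 ✓
b·c²: 171560409/157615400·25/144 + 471331/31523080·3481/784 + 2458001/31523080·1 = 1/3 ✓
b·Ac: 471331/31523080·(-95/168) + 2458001/31523080·1635/728 = 1/6 ✓
b·c³: 171560409/157615400·125/1728 + 471331/31523080·(-205379/21952) + 2458001/31523080·1 = 534621287/31775264640 ≠ 1/4 ⇒ order 3.
b·(c∘Ac): 471331/31523080·5605/4704 + 2458001/31523080·1635/728 = 116774063/605243136 ≠ 1/8
b·Ac²: 471331/31523080·(-475/2016) + 2458001/31523080·(-192935/61152) = -198224801/794381616 ≠ 1/12
b·A²c: 2458001/31523080·475/1092 = 2566045/75655392 ≠ 1/24

3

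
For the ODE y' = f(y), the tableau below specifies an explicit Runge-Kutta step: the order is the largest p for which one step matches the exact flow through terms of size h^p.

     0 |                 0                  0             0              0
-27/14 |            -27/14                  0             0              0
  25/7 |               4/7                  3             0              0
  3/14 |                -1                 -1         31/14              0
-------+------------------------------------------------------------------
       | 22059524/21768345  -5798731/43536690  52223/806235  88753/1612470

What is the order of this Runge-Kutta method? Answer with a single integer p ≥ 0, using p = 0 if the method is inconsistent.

b = (22059524/21768345, -5798731/43536690, 52223/806235, 88753/1612470)
c = (0, -27/14, 25/7, 3/14)
Ac = (0, 0, -81/14, 482/49)
Σ b_i: 22059524/21768345·1 + (-5798731/43536690)·1 + 52223/806235·1 + 88753/1612470·1 = 1 ✓
b·c: (-5798731/43536690)·(-27/14) + 52223/806235·25/7 + 88753/1612470·3/14 = 1/2 ✓
b·c²: (-5798731/43536690)·729/196 + 52223/806235·625/49 + 88753/1612470·9/196 = 1/3 ✓
b·Ac: 52223/806235·(-81/14) + 88753/1612470·482/49 = 1/6 ✓
b·c³: (-5798731/43536690)·(-19683/2744) + 52223/806235·15625/343 + 88753/1612470·27/2744 = 246934589/63208824 ≠ 1/4 ⇒ order 3.
b·(c∘Ac): 52223/806235·(-2025/98) + 88753/1612470·723/343 = -16097443/13168505 ≠ 1/8
b·Ac²: 52223/806235·2187/196 + 88753/1612470·33647/1372 = 2673607/1289976 ≠ 1/12
b·A²c: 88753/1612470·(-2511/196) = -10612323/15049720 ≠ 1/24

3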